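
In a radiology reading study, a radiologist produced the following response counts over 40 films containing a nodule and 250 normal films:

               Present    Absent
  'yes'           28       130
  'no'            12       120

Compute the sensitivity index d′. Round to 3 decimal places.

d′ = 0.474

H = 28/40 = 0.7000
FA = 130/250 = 0.5200
z(H) = 0.5244
z(FA) = 0.0502
d' = z(H) − z(FA) = 0.5244 − 0.0502 = 0.4742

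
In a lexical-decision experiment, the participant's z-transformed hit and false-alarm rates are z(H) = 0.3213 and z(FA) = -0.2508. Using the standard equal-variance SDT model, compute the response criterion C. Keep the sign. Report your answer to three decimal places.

C = -0.035

c = −½·[z(H) + z(FA)] = −½·(0.3213 + (-0.2508)) = -0.03525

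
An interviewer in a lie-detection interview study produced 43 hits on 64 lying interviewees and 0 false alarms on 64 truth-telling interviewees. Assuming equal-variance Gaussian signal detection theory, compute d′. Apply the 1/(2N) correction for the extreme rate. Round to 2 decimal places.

The false-alarm rate is 0/64 = 0, so apply the 1/(2N) correction: FA → 1/(2·64) = 0.00781.
z(H) = z(0.67188) = 0.445
z(FA) = z(0.00781) = -2.418
d' = 0.445 − (-2.418) = 2.863

d′ = 2.86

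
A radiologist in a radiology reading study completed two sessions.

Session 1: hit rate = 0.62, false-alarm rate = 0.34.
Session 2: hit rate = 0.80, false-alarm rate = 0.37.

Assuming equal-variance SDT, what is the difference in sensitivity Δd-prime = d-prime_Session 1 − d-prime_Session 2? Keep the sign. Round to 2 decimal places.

Δd-prime = -0.46

Session 1: z(0.62) = 0.305, z(0.34) = -0.412, d' = 0.717
Session 2: z(0.80) = 0.842, z(0.37) = -0.332, d' = 1.174
Δd' = d'_Session 1 − d'_Session 2 = 0.717 − 1.174 = -0.457
Session 2 has the higher sensitivity.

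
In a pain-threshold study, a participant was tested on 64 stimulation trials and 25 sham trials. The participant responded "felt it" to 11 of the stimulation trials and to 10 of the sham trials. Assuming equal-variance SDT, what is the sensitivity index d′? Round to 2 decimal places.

d′ = -0.69

H = 11/64 = 0.1719
FA = 10/25 = 0.4000
Φ⁻¹(H) = -0.9467
Φ⁻¹(FA) = -0.2533
d' = z(H) − z(FA) = -0.9467 − (-0.2533) = -0.6934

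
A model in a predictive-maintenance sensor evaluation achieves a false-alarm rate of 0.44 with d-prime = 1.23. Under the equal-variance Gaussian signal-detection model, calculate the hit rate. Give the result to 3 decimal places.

hit rate = 0.860

z(false-alarm rate) = z(0.44) = -0.1510
z(H) = z(FA) + d' = -0.1510 + 1.23 = 1.0790
hit rate = Φ(1.0790) = 0.8597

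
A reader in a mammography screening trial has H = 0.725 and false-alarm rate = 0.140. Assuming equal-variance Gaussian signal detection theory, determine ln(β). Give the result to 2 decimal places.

Φ⁻¹(H) = 0.598
Φ⁻¹(FA) = -1.080
ln β = −½·[z(H)² − z(FA)²] = −0.5 × (0.358 − 1.166) = 0.404

ln β = 0.40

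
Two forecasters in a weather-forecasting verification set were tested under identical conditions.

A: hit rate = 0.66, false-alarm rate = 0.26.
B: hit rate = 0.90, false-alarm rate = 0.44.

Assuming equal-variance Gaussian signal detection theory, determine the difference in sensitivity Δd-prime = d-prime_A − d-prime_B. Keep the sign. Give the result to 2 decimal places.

A: z(0.66) = 0.412, z(0.26) = -0.643, d' = 1.055
B: z(0.90) = 1.282, z(0.44) = -0.151, d' = 1.433
Δd' = d'_A − d'_B = 1.055 − 1.433 = -0.378
B has the higher sensitivity.

Δd-prime = -0.38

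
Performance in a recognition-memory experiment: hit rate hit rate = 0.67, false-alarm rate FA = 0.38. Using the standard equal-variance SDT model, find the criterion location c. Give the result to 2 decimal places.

Φ⁻¹(H) = Φ⁻¹(0.67) = 0.4399
Φ⁻¹(FA) = Φ⁻¹(0.38) = -0.3055
c = −½·[z(H) + z(FA)] = −0.5 × (0.4399 + (-0.3055)) = -0.0672

c = -0.07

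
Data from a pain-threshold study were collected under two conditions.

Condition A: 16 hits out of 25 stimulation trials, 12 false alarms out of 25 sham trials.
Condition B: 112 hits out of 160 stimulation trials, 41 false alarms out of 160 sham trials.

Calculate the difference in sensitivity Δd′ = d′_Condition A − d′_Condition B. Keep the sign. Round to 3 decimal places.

Condition A: z(0.6400) = 0.3585, z(0.4800) = -0.0502, d' = 0.4087
Condition B: z(0.7000) = 0.5244, z(0.2562) = -0.6551, d' = 1.1795
Δd' = d'_Condition A − d'_Condition B = 0.4087 − 1.1795 = -0.7708
Condition B has the higher sensitivity.

Δd′ = -0.771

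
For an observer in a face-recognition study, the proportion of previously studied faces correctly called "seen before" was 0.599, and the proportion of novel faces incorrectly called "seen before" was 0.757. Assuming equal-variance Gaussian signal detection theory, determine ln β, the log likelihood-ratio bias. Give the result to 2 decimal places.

z(H) = z(0.599) = 0.251
z(FA) = z(0.757) = 0.697
ln β = −½·[z(H)² − z(FA)²] = −0.5 × (0.063 − 0.486) = 0.2115

ln β = 0.21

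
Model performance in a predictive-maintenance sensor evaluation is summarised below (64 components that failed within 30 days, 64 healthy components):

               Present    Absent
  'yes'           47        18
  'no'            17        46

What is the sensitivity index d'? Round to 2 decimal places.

d' = 1.21

H = 47/64 = 0.7344
FA = 18/64 = 0.2812
Φ⁻¹(H) = Φ⁻¹(0.7344) = 0.626
Φ⁻¹(FA) = Φ⁻¹(0.2812) = -0.579
d' = z(H) − z(FA) = 0.626 − (-0.579) = 1.205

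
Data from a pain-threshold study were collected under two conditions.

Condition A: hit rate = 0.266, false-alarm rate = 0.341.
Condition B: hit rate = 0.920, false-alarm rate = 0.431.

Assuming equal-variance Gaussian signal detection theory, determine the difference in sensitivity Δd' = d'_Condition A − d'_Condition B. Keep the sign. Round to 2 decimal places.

Δd' = -1.79

Condition A: z(0.266) = -0.625, z(0.341) = -0.410, d' = -0.215
Condition B: z(0.920) = 1.405, z(0.431) = -0.174, d' = 1.579
Δd' = d'_Condition A − d'_Condition B = -0.215 − 1.579 = -1.794
Condition B has the higher sensitivity.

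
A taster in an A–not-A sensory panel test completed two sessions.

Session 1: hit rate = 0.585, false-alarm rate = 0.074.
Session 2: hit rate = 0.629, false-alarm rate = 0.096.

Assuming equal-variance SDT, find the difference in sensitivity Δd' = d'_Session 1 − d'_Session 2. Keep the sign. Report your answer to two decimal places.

Δd' = 0.03

Session 1: z(0.585) = 0.215, z(0.074) = -1.447, d' = 1.662
Session 2: z(0.629) = 0.329, z(0.096) = -1.305, d' = 1.634
Δd' = d'_Session 1 − d'_Session 2 = 1.662 − 1.634 = 0.028
Session 1 has the higher sensitivity.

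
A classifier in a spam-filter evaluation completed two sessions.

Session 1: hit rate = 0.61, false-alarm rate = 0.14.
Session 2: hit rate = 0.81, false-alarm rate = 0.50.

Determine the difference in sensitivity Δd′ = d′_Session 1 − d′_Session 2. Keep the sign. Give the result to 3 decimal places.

Δd′ = 0.482

Session 1: z(0.61) = 0.2793, z(0.14) = -1.0803, d' = 1.3596
Session 2: z(0.81) = 0.8779, z(0.50) = 0.0000, d' = 0.8779
Δd' = d'_Session 1 − d'_Session 2 = 1.3596 − 0.8779 = 0.4817
Session 1 has the higher sensitivity.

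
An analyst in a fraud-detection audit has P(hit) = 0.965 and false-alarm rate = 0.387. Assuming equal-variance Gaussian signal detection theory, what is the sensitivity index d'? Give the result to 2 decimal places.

z(H) = z(0.965) = 1.8119
z(FA) = z(0.387) = -0.2871
d' = z(H) − z(FA) = 1.8119 − (-0.2871) = 2.0990

d' = 2.10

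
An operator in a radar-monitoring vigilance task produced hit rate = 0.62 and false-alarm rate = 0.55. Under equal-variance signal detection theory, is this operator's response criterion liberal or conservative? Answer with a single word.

liberal

z(H) = 0.305, z(FA) = 0.126
c = −½·(z(H) + z(FA)) = -0.2155
c < 0 → liberal criterion (biased toward responding “yes”).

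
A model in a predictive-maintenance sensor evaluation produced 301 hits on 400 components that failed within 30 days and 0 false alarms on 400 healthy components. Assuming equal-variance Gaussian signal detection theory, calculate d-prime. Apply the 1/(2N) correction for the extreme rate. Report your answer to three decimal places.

d-prime = 3.706

The false-alarm rate is 0/400 = 0, so apply the 1/(2N) correction: FA → 1/(2·400) = 0.00125.
z(H) = z(0.75250) = 0.6824
z(FA) = z(0.00125) = -3.0233
d' = 0.6824 − (-3.0233) = 3.7057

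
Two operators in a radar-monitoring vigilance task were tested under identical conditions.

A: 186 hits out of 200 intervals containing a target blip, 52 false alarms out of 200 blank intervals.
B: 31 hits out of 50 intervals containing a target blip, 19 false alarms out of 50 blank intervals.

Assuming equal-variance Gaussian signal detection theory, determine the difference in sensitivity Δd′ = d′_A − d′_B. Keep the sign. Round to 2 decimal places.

A: z(0.9300) = 1.476, z(0.2600) = -0.643, d' = 2.119
B: z(0.6200) = 0.305, z(0.3800) = -0.305, d' = 0.610
Δd' = d'_A − d'_B = 2.119 − 0.610 = 1.509
A has the higher sensitivity.

Δd′ = 1.51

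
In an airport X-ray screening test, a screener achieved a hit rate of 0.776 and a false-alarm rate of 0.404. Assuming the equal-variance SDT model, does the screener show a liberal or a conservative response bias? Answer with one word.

liberal

z(H) = 0.759, z(FA) = -0.243
c = −½·(z(H) + z(FA)) = -0.258
c < 0 → liberal criterion (biased toward responding “yes”).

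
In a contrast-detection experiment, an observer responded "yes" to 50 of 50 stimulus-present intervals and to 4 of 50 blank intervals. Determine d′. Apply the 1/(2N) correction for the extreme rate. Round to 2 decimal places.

d′ = 3.73

The hit rate is 50/50 = 1, so apply the 1/(2N) correction: H → 1 − 1/(2·50) = 0.99000.
z(H) = z(0.99000) = 2.326
z(FA) = z(0.08000) = -1.405
d' = 2.326 − (-1.405) = 3.731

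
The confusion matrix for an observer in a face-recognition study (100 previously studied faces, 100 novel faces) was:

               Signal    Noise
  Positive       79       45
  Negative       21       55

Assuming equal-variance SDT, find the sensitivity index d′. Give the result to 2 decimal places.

H = 79/100 = 0.7900
FA = 45/100 = 0.4500
z(0.7900) = 0.8064, z(0.4500) = -0.1257
d' = z(H) − z(FA) = 0.8064 − (-0.1257) = 0.9321

d′ = 0.93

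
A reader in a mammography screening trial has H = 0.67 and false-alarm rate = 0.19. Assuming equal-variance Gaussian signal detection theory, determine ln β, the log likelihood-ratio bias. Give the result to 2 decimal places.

Φ⁻¹(H) = Φ⁻¹(0.67) = 0.440
Φ⁻¹(FA) = Φ⁻¹(0.19) = -0.878
ln β = −½·[z(H)² − z(FA)²] = −0.5 × (0.194 − 0.771) = 0.2885

ln β = 0.29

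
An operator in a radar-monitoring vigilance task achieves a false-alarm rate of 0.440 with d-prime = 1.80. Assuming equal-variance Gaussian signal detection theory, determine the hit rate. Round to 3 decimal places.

hit rate = 0.950

z(false-alarm rate) = z(0.440) = -0.1510
z(H) = z(FA) + d' = -0.1510 + 1.80 = 1.6490
hit rate = Φ(1.6490) = 0.9504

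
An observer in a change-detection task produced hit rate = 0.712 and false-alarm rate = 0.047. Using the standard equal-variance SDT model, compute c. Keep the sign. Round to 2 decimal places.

z(H) = 0.559
z(FA) = -1.675
c = −½·[z(H) + z(FA)] = −0.5 × (0.559 + (-1.675)) = 0.558
c > 0: the observer has a conservative response bias.

c = 0.56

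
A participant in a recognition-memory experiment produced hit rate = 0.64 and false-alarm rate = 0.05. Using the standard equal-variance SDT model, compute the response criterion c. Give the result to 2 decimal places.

c = 0.64

Φ⁻¹(H) = Φ⁻¹(0.64) = 0.3585
Φ⁻¹(FA) = Φ⁻¹(0.05) = -1.6449
c = −½·[z(H) + z(FA)] = −0.5 × (0.3585 + (-1.6449)) = 0.6432
c > 0: the participant has a conservative response bias.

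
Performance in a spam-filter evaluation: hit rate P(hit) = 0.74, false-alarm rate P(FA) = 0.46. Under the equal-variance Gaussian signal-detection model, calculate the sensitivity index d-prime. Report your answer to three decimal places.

d-prime = 0.744

Φ⁻¹(0.74) = 0.6433, Φ⁻¹(0.46) = -0.1004
d' = z(H) − z(FA) = 0.6433 − (-0.1004) = 0.7437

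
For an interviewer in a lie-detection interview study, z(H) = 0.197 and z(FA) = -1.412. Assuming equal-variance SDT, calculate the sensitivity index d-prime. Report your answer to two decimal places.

d' = z(H) − z(FA) = 0.197 − (-1.412) = 1.609

d-prime = 1.61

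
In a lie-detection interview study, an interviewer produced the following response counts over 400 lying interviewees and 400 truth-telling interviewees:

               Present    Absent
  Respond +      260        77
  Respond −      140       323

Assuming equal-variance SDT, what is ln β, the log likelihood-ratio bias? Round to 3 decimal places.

H = 260/400 = 0.6500
FA = 77/400 = 0.1925
Φ⁻¹(H) = Φ⁻¹(0.6500) = 0.3853
Φ⁻¹(FA) = Φ⁻¹(0.1925) = -0.8687
ln β = −½·[z(H)² − z(FA)²] = −0.5 × (0.1485 − 0.7546) = 0.30305

ln β = 0.303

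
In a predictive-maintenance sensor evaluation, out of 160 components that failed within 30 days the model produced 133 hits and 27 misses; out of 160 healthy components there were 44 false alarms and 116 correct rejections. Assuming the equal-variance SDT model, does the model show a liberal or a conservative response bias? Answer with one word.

liberal

z(H) = 0.959, z(FA) = -0.598
c = −½·(z(H) + z(FA)) = -0.1805
c < 0 → liberal criterion (biased toward responding “yes”).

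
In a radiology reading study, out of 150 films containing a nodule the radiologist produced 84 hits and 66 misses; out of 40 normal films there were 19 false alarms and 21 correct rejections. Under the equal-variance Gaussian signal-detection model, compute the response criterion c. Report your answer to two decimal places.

H = 84/150 = 0.5600
FA = 19/40 = 0.4750
z(0.5600) = 0.151, z(0.4750) = -0.063
c = −½·[z(H) + z(FA)] = −0.5 × (0.151 + (-0.063)) = -0.044
c < 0: the radiologist has a liberal response bias.

c = -0.04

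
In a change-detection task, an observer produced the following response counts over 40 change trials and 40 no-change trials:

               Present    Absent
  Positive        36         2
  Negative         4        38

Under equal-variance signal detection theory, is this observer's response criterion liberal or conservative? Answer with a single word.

z(H) = 1.282, z(FA) = -1.645
c = −½·(z(H) + z(FA)) = 0.1815
c > 0 → conservative criterion (biased toward responding “no”).

conservative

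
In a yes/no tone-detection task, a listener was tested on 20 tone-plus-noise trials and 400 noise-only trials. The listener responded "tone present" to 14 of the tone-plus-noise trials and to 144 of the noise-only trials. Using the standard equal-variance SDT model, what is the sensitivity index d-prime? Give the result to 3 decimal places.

H = 14/20 = 0.7000
FA = 144/400 = 0.3600
z(H) = 0.5244
z(FA) = -0.3585
d' = z(H) − z(FA) = 0.5244 − (-0.3585) = 0.8829

d-prime = 0.883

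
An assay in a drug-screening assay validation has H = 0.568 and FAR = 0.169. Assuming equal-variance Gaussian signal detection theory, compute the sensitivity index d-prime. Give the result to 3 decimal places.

Φ⁻¹(0.568) = 0.1713, Φ⁻¹(0.169) = -0.9581
d' = z(H) − z(FA) = 0.1713 − (-0.9581) = 1.1294

d-prime = 1.129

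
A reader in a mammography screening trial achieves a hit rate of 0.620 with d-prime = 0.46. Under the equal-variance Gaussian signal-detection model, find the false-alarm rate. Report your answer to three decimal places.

z(hit rate) = z(0.620) = 0.3055
z(FA) = z(H) − d' = 0.3055 − 0.46 = -0.1545
false-alarm rate = Φ(-0.1545) = 0.4386

false-alarm rate = 0.439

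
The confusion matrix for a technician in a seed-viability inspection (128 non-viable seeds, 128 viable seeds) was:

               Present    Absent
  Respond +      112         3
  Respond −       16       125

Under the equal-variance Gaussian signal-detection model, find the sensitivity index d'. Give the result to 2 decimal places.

H = 112/128 = 0.8750
FA = 3/128 = 0.0234
z(0.8750) = 1.150, z(0.0234) = -1.988
d' = z(H) − z(FA) = 1.150 − (-1.988) = 3.138

d' = 3.14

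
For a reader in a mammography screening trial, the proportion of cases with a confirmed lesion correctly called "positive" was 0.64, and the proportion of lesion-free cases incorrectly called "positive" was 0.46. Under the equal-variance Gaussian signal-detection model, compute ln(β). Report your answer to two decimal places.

z(H) = z(0.64) = 0.358
z(FA) = z(0.46) = -0.100
ln β = −½·[z(H)² − z(FA)²] = −0.5 × (0.128 − 0.010) = -0.059

ln β = -0.06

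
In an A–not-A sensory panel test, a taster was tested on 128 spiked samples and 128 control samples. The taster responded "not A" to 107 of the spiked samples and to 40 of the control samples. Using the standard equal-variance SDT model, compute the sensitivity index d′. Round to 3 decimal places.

d′ = 1.467

H = 107/128 = 0.8359
FA = 40/128 = 0.3125
Φ⁻¹(H) = Φ⁻¹(0.8359) = 0.9777
Φ⁻¹(FA) = Φ⁻¹(0.3125) = -0.4888
d' = z(H) − z(FA) = 0.9777 − (-0.4888) = 1.4665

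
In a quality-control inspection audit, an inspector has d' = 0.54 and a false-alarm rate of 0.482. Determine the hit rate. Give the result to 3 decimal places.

hit rate = 0.690

z(false-alarm rate) = z(0.482) = -0.0451
z(H) = z(FA) + d' = -0.0451 + 0.54 = 0.4949
hit rate = Φ(0.4949) = 0.6897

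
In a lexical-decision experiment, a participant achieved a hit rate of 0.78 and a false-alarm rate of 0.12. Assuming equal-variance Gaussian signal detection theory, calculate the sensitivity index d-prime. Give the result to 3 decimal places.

d-prime = 1.947

z(0.78) = 0.7722, z(0.12) = -1.1750
d' = z(H) − z(FA) = 0.7722 − (-1.1750) = 1.9472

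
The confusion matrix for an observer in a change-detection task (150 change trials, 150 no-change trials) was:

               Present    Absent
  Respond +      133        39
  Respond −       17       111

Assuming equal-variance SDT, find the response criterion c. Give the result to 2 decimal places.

H = 133/150 = 0.8867
FA = 39/150 = 0.2600
Φ⁻¹(H) = Φ⁻¹(0.8867) = 1.209
Φ⁻¹(FA) = Φ⁻¹(0.2600) = -0.643
c = −½·[z(H) + z(FA)] = −0.5 × (1.209 + (-0.643)) = -0.283
c < 0: the observer has a liberal response bias.

c = -0.28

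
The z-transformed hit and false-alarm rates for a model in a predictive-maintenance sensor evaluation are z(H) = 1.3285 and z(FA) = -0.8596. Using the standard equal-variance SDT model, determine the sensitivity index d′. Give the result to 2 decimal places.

d' = z(H) − z(FA) = 1.3285 − (-0.8596) = 2.1881

d′ = 2.19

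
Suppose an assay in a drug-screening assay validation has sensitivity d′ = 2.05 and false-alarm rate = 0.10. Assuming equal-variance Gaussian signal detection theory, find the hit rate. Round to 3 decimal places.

hit rate = 0.779

z(false-alarm rate) = z(0.10) = -1.2816
z(H) = z(FA) + d' = -1.2816 + 2.05 = 0.7684
hit rate = Φ(0.7684) = 0.7789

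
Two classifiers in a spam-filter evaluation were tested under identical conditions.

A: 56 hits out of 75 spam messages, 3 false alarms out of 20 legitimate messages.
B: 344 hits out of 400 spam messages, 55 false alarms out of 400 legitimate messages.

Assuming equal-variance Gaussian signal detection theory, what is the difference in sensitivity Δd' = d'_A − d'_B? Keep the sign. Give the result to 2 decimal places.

Δd' = -0.47

A: z(0.7467) = 0.664, z(0.1500) = -1.036, d' = 1.700
B: z(0.8600) = 1.080, z(0.1375) = -1.092, d' = 2.172
Δd' = d'_A − d'_B = 1.700 − 2.172 = -0.472
B has the higher sensitivity.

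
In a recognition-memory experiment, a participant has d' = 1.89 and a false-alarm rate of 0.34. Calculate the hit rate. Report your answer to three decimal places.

z(false-alarm rate) = z(0.34) = -0.4125
z(H) = z(FA) + d' = -0.4125 + 1.89 = 1.4775
hit rate = Φ(1.4775) = 0.9302

hit rate = 0.930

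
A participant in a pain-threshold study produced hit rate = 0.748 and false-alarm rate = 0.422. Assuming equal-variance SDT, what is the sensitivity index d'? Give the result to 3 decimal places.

d' = 0.865

z(H) = 0.6682
z(FA) = -0.1968
d' = z(H) − z(FA) = 0.6682 − (-0.1968) = 0.8650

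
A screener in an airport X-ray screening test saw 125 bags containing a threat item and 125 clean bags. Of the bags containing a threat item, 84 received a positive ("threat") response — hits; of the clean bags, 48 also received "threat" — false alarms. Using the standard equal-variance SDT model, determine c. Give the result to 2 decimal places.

c = -0.08

H = 84/125 = 0.6720
FA = 48/125 = 0.3840
Φ⁻¹(H) = Φ⁻¹(0.6720) = 0.4454
Φ⁻¹(FA) = Φ⁻¹(0.3840) = -0.2950
c = −½·[z(H) + z(FA)] = −0.5 × (0.4454 + (-0.2950)) = -0.0752
c < 0: the screener has a liberal response bias.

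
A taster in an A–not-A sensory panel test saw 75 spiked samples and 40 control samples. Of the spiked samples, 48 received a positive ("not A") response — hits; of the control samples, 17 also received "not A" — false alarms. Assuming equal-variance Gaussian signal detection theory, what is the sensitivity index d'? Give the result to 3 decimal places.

H = 48/75 = 0.6400
FA = 17/40 = 0.4250
Φ⁻¹(H) = Φ⁻¹(0.6400) = 0.3585
Φ⁻¹(FA) = Φ⁻¹(0.4250) = -0.1891
d' = z(H) − z(FA) = 0.3585 − (-0.1891) = 0.5476

d' = 0.548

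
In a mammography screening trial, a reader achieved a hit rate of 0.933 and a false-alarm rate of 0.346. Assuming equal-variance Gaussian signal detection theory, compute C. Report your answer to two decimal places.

Φ⁻¹(H) = Φ⁻¹(0.933) = 1.4985
Φ⁻¹(FA) = Φ⁻¹(0.346) = -0.3961
c = −½·[z(H) + z(FA)] = −0.5 × (1.4985 + (-0.3961)) = -0.5512

C = -0.55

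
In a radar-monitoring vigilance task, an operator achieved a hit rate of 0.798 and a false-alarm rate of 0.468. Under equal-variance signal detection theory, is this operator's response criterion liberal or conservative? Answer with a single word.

z(H) = 0.834, z(FA) = -0.080
c = −½·(z(H) + z(FA)) = -0.377
c < 0 → liberal criterion (biased toward responding “yes”).

liberal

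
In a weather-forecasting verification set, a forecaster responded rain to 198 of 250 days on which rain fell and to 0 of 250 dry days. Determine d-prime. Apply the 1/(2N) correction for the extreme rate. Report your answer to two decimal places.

d-prime = 3.69

The false-alarm rate is 0/250 = 0, so apply the 1/(2N) correction: FA → 1/(2·250) = 0.00200.
z(H) = z(0.79200) = 0.813
z(FA) = z(0.00200) = -2.878
d' = 0.813 − (-2.878) = 3.691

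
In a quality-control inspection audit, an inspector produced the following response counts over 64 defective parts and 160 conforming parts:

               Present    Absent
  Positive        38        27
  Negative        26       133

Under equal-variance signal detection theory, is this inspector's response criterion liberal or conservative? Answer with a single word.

conservative

z(H) = 0.237, z(FA) = -0.959
c = −½·(z(H) + z(FA)) = 0.361
c > 0 → conservative criterion (biased toward responding “no”).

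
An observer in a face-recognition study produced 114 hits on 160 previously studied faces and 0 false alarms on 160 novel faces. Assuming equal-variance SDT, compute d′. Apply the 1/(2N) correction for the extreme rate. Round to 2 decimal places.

The false-alarm rate is 0/160 = 0, so apply the 1/(2N) correction: FA → 1/(2·160) = 0.00313.
z(H) = z(0.71250) = 0.561
z(FA) = z(0.00313) = -2.734
d' = 0.561 − (-2.734) = 3.295

d′ = 3.30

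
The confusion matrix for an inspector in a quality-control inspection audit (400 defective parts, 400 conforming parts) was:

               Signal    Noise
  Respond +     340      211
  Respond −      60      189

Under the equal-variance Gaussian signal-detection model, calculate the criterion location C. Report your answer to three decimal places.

H = 340/400 = 0.8500
FA = 211/400 = 0.5275
z(H) = 1.0364
z(FA) = 0.0690
c = −½·[z(H) + z(FA)] = −0.5 × (1.0364 + 0.0690) = -0.5527
c < 0: the inspector has a liberal response bias.

C = -0.553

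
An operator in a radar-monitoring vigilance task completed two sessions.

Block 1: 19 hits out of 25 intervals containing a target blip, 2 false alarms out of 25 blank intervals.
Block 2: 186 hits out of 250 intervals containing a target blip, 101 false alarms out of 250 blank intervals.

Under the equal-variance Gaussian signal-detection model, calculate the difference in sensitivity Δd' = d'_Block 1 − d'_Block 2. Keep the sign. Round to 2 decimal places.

Δd' = 1.21

Block 1: z(0.7600) = 0.706, z(0.0800) = -1.405, d' = 2.111
Block 2: z(0.7440) = 0.656, z(0.4040) = -0.243, d' = 0.899
Δd' = d'_Block 1 − d'_Block 2 = 2.111 − 0.899 = 1.212
Block 1 has the higher sensitivity.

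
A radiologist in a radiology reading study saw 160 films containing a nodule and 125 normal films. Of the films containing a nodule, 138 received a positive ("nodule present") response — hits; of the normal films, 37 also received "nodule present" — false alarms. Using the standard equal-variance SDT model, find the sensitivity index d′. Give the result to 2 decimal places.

H = 138/160 = 0.8625
FA = 37/125 = 0.2960
z(H) = 1.092
z(FA) = -0.536
d' = z(H) − z(FA) = 1.092 − (-0.536) = 1.628

d′ = 1.63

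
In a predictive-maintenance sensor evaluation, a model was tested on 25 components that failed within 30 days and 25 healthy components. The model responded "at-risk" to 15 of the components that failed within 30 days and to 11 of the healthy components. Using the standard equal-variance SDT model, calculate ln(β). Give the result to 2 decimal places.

H = 15/25 = 0.6000
FA = 11/25 = 0.4400
Φ⁻¹(H) = Φ⁻¹(0.6000) = 0.253
Φ⁻¹(FA) = Φ⁻¹(0.4400) = -0.151
ln β = −½·[z(H)² − z(FA)²] = −0.5 × (0.064 − 0.023) = -0.0205

ln β = -0.02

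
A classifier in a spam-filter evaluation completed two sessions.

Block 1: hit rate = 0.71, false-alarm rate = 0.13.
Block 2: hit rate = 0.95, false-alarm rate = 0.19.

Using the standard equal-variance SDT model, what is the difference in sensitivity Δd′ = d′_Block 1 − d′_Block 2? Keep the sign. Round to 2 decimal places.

Block 1: z(0.71) = 0.553, z(0.13) = -1.126, d' = 1.679
Block 2: z(0.95) = 1.645, z(0.19) = -0.878, d' = 2.523
Δd' = d'_Block 1 − d'_Block 2 = 1.679 − 2.523 = -0.844
Block 2 has the higher sensitivity.

Δd′ = -0.84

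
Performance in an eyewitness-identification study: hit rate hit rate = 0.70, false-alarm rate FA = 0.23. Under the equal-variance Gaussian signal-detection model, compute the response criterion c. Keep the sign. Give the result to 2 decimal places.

c = 0.11

z(H) = 0.5244
z(FA) = -0.7388
c = −½·[z(H) + z(FA)] = −0.5 × (0.5244 + (-0.7388)) = 0.1072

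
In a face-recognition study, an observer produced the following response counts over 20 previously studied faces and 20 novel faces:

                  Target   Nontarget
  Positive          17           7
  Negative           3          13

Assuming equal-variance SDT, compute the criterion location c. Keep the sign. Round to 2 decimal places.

H = 17/20 = 0.8500
FA = 7/20 = 0.3500
z(H) = z(0.8500) = 1.0364
z(FA) = z(0.3500) = -0.3853
c = −½·[z(H) + z(FA)] = −0.5 × (1.0364 + (-0.3853)) = -0.32555
c < 0: the observer has a liberal response bias.

c = -0.33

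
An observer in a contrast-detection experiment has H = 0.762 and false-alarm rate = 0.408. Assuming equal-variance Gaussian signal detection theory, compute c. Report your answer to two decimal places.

Φ⁻¹(H) = Φ⁻¹(0.762) = 0.7128
Φ⁻¹(FA) = Φ⁻¹(0.408) = -0.2327
c = −½·[z(H) + z(FA)] = −0.5 × (0.7128 + (-0.2327)) = -0.24005
c < 0: the observer has a liberal response bias.

c = -0.24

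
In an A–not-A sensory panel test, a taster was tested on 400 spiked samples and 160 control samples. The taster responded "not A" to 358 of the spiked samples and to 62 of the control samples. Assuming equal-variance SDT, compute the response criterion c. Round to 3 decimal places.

H = 358/400 = 0.8950
FA = 62/160 = 0.3875
Φ⁻¹(H) = Φ⁻¹(0.8950) = 1.2536
Φ⁻¹(FA) = Φ⁻¹(0.3875) = -0.2858
c = −½·[z(H) + z(FA)] = −0.5 × (1.2536 + (-0.2858)) = -0.4839
c < 0: the taster has a liberal response bias.

c = -0.484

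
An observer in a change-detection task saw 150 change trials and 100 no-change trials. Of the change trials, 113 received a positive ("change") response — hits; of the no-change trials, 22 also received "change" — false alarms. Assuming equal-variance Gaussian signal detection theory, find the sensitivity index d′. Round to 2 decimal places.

H = 113/150 = 0.7533
FA = 22/100 = 0.2200
z(H) = 0.6849
z(FA) = -0.7722
d' = z(H) − z(FA) = 0.6849 − (-0.7722) = 1.4571

d′ = 1.46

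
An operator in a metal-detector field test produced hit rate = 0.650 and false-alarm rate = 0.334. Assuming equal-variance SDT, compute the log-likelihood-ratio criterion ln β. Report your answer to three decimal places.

ln β = 0.018

Φ⁻¹(0.650) = 0.3853, Φ⁻¹(0.334) = -0.4289
ln β = −½·[z(H)² − z(FA)²] = −0.5 × (0.1485 − 0.1840) = 0.01775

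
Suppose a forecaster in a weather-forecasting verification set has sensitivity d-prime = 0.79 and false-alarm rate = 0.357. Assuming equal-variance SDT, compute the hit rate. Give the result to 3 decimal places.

hit rate = 0.664

z(false-alarm rate) = z(0.357) = -0.3665
z(H) = z(FA) + d' = -0.3665 + 0.79 = 0.4235
hit rate = Φ(0.4235) = 0.6640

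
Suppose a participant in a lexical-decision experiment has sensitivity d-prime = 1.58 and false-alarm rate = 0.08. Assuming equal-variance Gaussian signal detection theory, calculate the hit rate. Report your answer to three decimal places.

z(false-alarm rate) = z(0.08) = -1.4051
z(H) = z(FA) + d' = -1.4051 + 1.58 = 0.1749
hit rate = Φ(0.1749) = 0.5694

hit rate = 0.569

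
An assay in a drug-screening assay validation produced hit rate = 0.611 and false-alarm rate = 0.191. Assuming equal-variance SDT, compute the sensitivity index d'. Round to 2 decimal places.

z(0.611) = 0.2819, z(0.191) = -0.8742
d' = z(H) − z(FA) = 0.2819 − (-0.8742) = 1.1561

d' = 1.16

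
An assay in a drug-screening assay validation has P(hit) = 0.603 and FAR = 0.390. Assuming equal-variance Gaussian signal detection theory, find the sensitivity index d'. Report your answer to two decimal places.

z(H) = 0.2611
z(FA) = -0.2793
d' = z(H) − z(FA) = 0.2611 − (-0.2793) = 0.5404

d' = 0.54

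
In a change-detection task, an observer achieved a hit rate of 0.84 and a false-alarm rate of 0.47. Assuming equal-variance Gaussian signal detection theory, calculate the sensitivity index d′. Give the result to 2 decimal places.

d′ = 1.07

z(H) = z(0.84) = 0.994
z(FA) = z(0.47) = -0.075
d' = z(H) − z(FA) = 0.994 − (-0.075) = 1.069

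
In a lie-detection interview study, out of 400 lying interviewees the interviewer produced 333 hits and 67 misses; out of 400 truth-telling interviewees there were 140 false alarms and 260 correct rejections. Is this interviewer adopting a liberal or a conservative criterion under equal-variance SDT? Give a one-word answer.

z(H) = 0.964, z(FA) = -0.385
c = −½·(z(H) + z(FA)) = -0.2895
c < 0 → liberal criterion (biased toward responding “yes”).

liberal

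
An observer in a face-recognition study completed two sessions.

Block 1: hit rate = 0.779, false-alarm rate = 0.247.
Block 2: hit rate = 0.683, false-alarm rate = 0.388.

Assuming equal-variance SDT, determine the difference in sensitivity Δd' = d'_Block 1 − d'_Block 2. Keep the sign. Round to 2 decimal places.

Δd' = 0.69

Block 1: z(0.779) = 0.769, z(0.247) = -0.684, d' = 1.453
Block 2: z(0.683) = 0.476, z(0.388) = -0.285, d' = 0.761
Δd' = d'_Block 1 − d'_Block 2 = 1.453 − 0.761 = 0.692
Block 1 has the higher sensitivity.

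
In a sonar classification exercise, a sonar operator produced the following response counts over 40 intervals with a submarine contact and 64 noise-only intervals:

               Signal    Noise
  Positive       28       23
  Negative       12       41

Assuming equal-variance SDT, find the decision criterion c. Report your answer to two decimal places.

c = -0.08

H = 28/40 = 0.7000
FA = 23/64 = 0.3594
z(0.7000) = 0.5244, z(0.3594) = -0.3601
c = −½·[z(H) + z(FA)] = −0.5 × (0.5244 + (-0.3601)) = -0.08215
c < 0: the sonar operator has a liberal response bias.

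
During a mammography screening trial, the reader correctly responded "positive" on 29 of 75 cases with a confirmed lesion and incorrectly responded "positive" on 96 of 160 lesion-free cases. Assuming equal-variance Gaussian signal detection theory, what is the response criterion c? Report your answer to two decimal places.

H = 29/75 = 0.3867
FA = 96/160 = 0.6000
z(H) = -0.2879
z(FA) = 0.2533
c = −½·[z(H) + z(FA)] = −0.5 × (-0.2879 + 0.2533) = 0.0173
c > 0: the reader has a conservative response bias.

c = 0.02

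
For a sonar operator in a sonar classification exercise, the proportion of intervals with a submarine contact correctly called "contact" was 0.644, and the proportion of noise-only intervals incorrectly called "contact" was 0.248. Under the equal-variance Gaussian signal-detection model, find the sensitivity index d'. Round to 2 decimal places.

d' = 1.05

z(H) = z(0.644) = 0.3692
z(FA) = z(0.248) = -0.6808
d' = z(H) − z(FA) = 0.3692 − (-0.6808) = 1.0500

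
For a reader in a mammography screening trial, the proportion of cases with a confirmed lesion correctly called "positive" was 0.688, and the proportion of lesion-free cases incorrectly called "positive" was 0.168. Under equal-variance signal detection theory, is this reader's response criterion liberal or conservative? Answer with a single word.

conservative

z(H) = 0.490, z(FA) = -0.962
c = −½·(z(H) + z(FA)) = 0.236
c > 0 → conservative criterion (biased toward responding “no”).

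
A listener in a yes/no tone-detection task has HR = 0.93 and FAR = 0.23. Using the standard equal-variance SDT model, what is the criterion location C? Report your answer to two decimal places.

C = -0.37

z(H) = 1.4758
z(FA) = -0.7388
c = −½·[z(H) + z(FA)] = −0.5 × (1.4758 + (-0.7388)) = -0.3685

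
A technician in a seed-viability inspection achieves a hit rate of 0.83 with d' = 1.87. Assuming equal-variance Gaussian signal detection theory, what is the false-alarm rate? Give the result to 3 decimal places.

false-alarm rate = 0.180

z(hit rate) = z(0.83) = 0.9542
z(FA) = z(H) − d' = 0.9542 − 1.87 = -0.9158
false-alarm rate = Φ(-0.9158) = 0.1799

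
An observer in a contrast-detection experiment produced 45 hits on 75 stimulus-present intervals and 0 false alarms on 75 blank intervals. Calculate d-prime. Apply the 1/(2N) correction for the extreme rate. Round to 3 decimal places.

The false-alarm rate is 0/75 = 0, so apply the 1/(2N) correction: FA → 1/(2·75) = 0.00667.
z(H) = z(0.60000) = 0.2533
z(FA) = z(0.00667) = -2.4746
d' = 0.2533 − (-2.4746) = 2.7279

d-prime = 2.728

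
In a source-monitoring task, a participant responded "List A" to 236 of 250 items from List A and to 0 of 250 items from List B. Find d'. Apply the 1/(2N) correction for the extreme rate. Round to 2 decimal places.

The false-alarm rate is 0/250 = 0, so apply the 1/(2N) correction: FA → 1/(2·250) = 0.00200.
z(H) = z(0.94400) = 1.589
z(FA) = z(0.00200) = -2.878
d' = 1.589 − (-2.878) = 4.467

d' = 4.47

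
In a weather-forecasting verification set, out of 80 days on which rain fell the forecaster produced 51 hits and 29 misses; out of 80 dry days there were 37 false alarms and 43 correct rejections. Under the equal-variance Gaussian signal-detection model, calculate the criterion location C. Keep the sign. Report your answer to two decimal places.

H = 51/80 = 0.6375
FA = 37/80 = 0.4625
Φ⁻¹(H) = Φ⁻¹(0.6375) = 0.3518
Φ⁻¹(FA) = Φ⁻¹(0.4625) = -0.0941
c = −½·[z(H) + z(FA)] = −0.5 × (0.3518 + (-0.0941)) = -0.12885

C = -0.13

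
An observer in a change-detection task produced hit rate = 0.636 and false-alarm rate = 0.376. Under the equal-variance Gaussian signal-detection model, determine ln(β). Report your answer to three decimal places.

ln β = -0.011

Φ⁻¹(H) = Φ⁻¹(0.636) = 0.3478
Φ⁻¹(FA) = Φ⁻¹(0.376) = -0.3160
ln β = −½·[z(H)² − z(FA)²] = −0.5 × (0.1210 − 0.0999) = -0.01055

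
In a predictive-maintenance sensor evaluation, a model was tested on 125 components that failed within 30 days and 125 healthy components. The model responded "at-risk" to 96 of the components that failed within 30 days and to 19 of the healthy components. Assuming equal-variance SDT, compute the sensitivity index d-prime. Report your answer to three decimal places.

d-prime = 1.760

H = 96/125 = 0.7680
FA = 19/125 = 0.1520
z(H) = z(0.7680) = 0.7323
z(FA) = z(0.1520) = -1.0279
d' = z(H) − z(FA) = 0.7323 − (-1.0279) = 1.7602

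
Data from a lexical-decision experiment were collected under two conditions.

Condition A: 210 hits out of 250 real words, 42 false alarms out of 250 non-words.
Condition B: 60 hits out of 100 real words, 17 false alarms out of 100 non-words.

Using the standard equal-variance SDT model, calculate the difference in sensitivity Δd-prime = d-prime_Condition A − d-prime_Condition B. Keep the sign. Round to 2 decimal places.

Δd-prime = 0.75

Condition A: z(0.8400) = 0.994, z(0.1680) = -0.962, d' = 1.956
Condition B: z(0.6000) = 0.253, z(0.1700) = -0.954, d' = 1.207
Δd' = d'_Condition A − d'_Condition B = 1.956 − 1.207 = 0.749
Condition A has the higher sensitivity.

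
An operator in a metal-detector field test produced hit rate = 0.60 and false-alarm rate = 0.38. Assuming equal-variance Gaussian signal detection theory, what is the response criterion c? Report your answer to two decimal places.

z(H) = z(0.60) = 0.2533
z(FA) = z(0.38) = -0.3055
c = −½·[z(H) + z(FA)] = −0.5 × (0.2533 + (-0.3055)) = 0.0261
c > 0: the operator has a conservative response bias.

c = 0.03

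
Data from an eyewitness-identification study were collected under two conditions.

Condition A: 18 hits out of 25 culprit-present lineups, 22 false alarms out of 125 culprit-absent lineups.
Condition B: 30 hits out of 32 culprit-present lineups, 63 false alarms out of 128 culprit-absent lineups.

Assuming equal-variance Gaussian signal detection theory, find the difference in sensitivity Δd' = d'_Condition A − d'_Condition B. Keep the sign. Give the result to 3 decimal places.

Δd' = -0.040

Condition A: z(0.7200) = 0.5828, z(0.1760) = -0.9307, d' = 1.5135
Condition B: z(0.9375) = 1.5341, z(0.4922) = -0.0196, d' = 1.5537
Δd' = d'_Condition A − d'_Condition B = 1.5135 − 1.5537 = -0.0402
Condition B has the higher sensitivity.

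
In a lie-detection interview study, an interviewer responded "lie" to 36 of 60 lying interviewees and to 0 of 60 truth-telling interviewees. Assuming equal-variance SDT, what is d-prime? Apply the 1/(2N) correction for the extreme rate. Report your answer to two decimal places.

d-prime = 2.65

The false-alarm rate is 0/60 = 0, so apply the 1/(2N) correction: FA → 1/(2·60) = 0.00833.
z(H) = z(0.60000) = 0.253
z(FA) = z(0.00833) = -2.394
d' = 0.253 − (-2.394) = 2.647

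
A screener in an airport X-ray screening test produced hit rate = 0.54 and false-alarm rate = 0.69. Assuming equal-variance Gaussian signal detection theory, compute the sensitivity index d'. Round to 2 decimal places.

z(0.54) = 0.100, z(0.69) = 0.496
d' = z(H) − z(FA) = 0.100 − 0.496 = -0.396

d' = -0.40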